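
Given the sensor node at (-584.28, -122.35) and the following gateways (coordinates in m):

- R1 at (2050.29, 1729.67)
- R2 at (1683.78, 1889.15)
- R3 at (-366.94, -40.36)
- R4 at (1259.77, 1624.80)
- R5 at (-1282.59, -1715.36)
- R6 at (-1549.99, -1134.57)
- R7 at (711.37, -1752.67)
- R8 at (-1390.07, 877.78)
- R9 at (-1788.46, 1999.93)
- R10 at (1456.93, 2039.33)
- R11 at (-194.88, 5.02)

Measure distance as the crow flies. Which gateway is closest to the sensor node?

R3

Distances from (-584.28, -122.35):
R1: √((2634.57)² + (1852.02)²) = √(6940959.0849 + 3429978.0804) = 3220.39 m
R2: √((2268.06)² + (2011.50)²) = √(5144096.1636 + 4046132.2500) = 3031.54 m
R3: √((217.34)² + (81.99)²) = √(47236.6756 + 6722.3601) = 232.29 m
R4: √((1844.05)² + (1747.15)²) = √(3400520.4025 + 3052533.1225) = 2540.29 m
R5: √((-698.31)² + (-1593.01)²) = √(487636.8561 + 2537680.8601) = 1739.34 m
R6: √((-965.71)² + (-1012.22)²) = √(932595.8041 + 1024589.3284) = 1398.99 m
R7: √((1295.65)² + (-1630.32)²) = √(1678708.9225 + 2657943.3024) = 2082.46 m
R8: √((-805.79)² + (1000.13)²) = √(649297.5241 + 1000260.0169) = 1284.35 m
R9: √((-1204.18)² + (2122.28)²) = √(1450049.4724 + 4504072.3984) = 2440.11 m
R10: √((2041.21)² + (2161.68)²) = √(4166538.2641 + 4672860.4224) = 2973.11 m
R11: √((389.40)² + (127.37)²) = √(151632.3600 + 16223.1169) = 409.70 m
Minimum: R3 at 232.29 m.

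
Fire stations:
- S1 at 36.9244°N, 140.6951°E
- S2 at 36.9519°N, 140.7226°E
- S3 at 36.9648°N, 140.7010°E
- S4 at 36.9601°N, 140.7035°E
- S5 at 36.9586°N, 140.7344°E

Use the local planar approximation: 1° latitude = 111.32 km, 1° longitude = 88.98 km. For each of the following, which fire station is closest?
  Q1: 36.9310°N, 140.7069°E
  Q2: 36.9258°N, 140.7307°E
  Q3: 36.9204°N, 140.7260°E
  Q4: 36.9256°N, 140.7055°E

Q1 at 36.9310°N, 140.7069°E:
  S1: 1.2815 km
  S2: 2.7138 km
  S3: 3.7991 km
  S4: 3.2535 km
  S5: 3.9278 km
  → nearest: S1 (1.2815 km)
Q2 at 36.9258°N, 140.7307°E:
  S1: 3.1715 km
  S2: 2.9935 km
  S3: 5.0826 km
  S4: 4.5207 km
  S5: 3.6661 km
  → nearest: S2 (2.9935 km)
Q3 at 36.9204°N, 140.7260°E:
  S1: 2.7853 km
  S2: 3.5196 km
  S3: 5.4201 km
  S4: 4.8517 km
  S5: 4.3176 km
  → nearest: S1 (2.7853 km)
Q4 at 36.9256°N, 140.7055°E:
  S1: 0.9350 km
  S2: 3.2995 km
  S3: 4.3821 km
  S4: 3.8447 km
  S5: 4.4842 km
  → nearest: S1 (0.9350 km)

Q1→S1; Q2→S2; Q3→S1; Q4→S1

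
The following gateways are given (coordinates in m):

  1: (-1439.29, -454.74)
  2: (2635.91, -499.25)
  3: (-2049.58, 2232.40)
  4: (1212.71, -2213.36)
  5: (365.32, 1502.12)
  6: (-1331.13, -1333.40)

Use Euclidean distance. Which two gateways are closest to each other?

Pairwise distances:
1–2: 4075.44 m
1–3: 2755.57 m
1–4: 3182.11 m
1–5: 2661.94 m
1–6: 885.29 m
2–3: 5423.63 m
2–4: 2227.93 m
2–5: 3026.72 m
2–6: 4053.79 m
3–4: 5514.28 m
3–5: 2522.91 m
3–6: 3637.46 m
4–5: 3810.89 m
4–6: 2691.74 m
5–6: 3304.26 m
Closest pair: 1–6 at 885.29 m.

1 and 6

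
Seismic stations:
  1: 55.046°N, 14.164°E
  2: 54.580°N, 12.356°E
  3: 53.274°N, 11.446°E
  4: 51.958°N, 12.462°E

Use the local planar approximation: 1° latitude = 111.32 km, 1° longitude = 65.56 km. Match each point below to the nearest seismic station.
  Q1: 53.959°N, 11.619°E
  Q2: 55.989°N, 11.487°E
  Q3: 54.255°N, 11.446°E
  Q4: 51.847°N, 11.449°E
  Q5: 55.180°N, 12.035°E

Q1→3; Q2→2; Q3→2; Q4→4; Q5→2

Q1 at 53.959°N, 11.619°E:
  1: √((1.087·111.32)² + (2.545·65.56)²) = √(14642.17130 + 27838.98924) = 206.110 km
  2: √((0.621·111.32)² + (0.737·65.56)²) = √(4778.91819 + 2334.60207) = 84.342 km
  3: √((-0.685·111.32)² + (-0.173·65.56)²) = √(5814.70302 + 128.63824) = 77.093 km
  4: √((-2.001·111.32)² + (0.843·65.56)²) = √(49618.15056 + 3054.45013) = 229.505 km
  → nearest: 3 (77.093 km)
Q2 at 55.989°N, 11.487°E:
  1: √((-0.943·111.32)² + (2.677·65.56)²) = √(11019.70024 + 30801.69614) = 204.503 km
  2: √((-1.409·111.32)² + (0.869·65.56)²) = √(24601.88486 + 3245.76776) = 166.876 km
  3: √((-2.715·111.32)² + (-0.041·65.56)²) = √(91345.26986 + 7.22513) = 302.246 km
  4: √((-4.031·111.32)² + (0.975·65.56)²) = √(201359.43856 + 4085.89424) = 453.261 km
  → nearest: 2 (166.876 km)
Q3 at 54.255°N, 11.446°E:
  1: √((0.791·111.32)² + (2.718·65.56)²) = √(7753.52805 + 31752.41737) = 198.761 km
  2: √((0.325·111.32)² + (0.910·65.56)²) = √(1308.92004 + 3559.26787) = 69.772 km
  3: √((-0.981·111.32)² + (0.000·65.56)²) = √(11925.71455 + 0.00000) = 109.205 km
  4: √((-2.297·111.32)² + (1.016·65.56)²) = √(65383.53326 + 4436.75355) = 264.235 km
  → nearest: 2 (69.772 km)
Q4 at 51.847°N, 11.449°E:
  1: √((3.199·111.32)² + (2.715·65.56)²) = √(126816.24086 + 31682.36242) = 398.119 km
  2: √((2.733·111.32)² + (0.907·65.56)²) = √(92560.49291 + 3535.83885) = 309.994 km
  3: √((1.427·111.32)² + (-0.003·65.56)²) = √(25234.47894 + 0.03868) = 158.854 km
  4: √((0.111·111.32)² + (1.013·65.56)²) = √(152.68359 + 4410.59093) = 67.552 km
  → nearest: 4 (67.552 km)
Q5 at 55.180°N, 12.035°E:
  1: √((-0.134·111.32)² + (2.129·65.56)²) = √(222.51331 + 19481.80593) = 140.372 km
  2: √((-0.600·111.32)² + (0.321·65.56)²) = √(4461.17126 + 442.88192) = 70.029 km
  3: √((-1.906·111.32)² + (-0.589·65.56)²) = √(45018.62103 + 1491.10587) = 215.661 km
  4: √((-3.222·111.32)² + (0.427·65.56)²) = √(128646.34962 + 783.67075) = 359.764 km
  → nearest: 2 (70.029 km)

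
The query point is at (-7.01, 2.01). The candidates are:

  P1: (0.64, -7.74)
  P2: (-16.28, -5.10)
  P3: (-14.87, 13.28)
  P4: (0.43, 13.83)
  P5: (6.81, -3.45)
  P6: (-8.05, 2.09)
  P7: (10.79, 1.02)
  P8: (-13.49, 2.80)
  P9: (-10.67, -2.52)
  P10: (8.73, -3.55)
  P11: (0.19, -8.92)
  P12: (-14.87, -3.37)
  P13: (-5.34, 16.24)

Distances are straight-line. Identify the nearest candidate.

P6

Distances from (-7.01, 2.01):
P1: √((7.65)² + (-9.75)²) = √(58.5225 + 95.0625) = 12.39
P2: √((-9.27)² + (-7.11)²) = √(85.9329 + 50.5521) = 11.68
P3: √((-7.86)² + (11.27)²) = √(61.7796 + 127.0129) = 13.74
P4: √((7.44)² + (11.82)²) = √(55.3536 + 139.7124) = 13.97
P5: √((13.82)² + (-5.46)²) = √(190.9924 + 29.8116) = 14.86
P6: √((-1.04)² + (0.08)²) = √(1.0816 + 0.0064) = 1.04
P7: √((17.80)² + (-0.99)²) = √(316.8400 + 0.9801) = 17.83
P8: √((-6.48)² + (0.79)²) = √(41.9904 + 0.6241) = 6.53
P9: √((-3.66)² + (-4.53)²) = √(13.3956 + 20.5209) = 5.82
P10: √((15.74)² + (-5.56)²) = √(247.7476 + 30.9136) = 16.69
P11: √((7.20)² + (-10.93)²) = √(51.8400 + 119.4649) = 13.09
P12: √((-7.86)² + (-5.38)²) = √(61.7796 + 28.9444) = 9.52
P13: √((1.67)² + (14.23)²) = √(2.7889 + 202.4929) = 14.33
Minimum: P6 at 1.04.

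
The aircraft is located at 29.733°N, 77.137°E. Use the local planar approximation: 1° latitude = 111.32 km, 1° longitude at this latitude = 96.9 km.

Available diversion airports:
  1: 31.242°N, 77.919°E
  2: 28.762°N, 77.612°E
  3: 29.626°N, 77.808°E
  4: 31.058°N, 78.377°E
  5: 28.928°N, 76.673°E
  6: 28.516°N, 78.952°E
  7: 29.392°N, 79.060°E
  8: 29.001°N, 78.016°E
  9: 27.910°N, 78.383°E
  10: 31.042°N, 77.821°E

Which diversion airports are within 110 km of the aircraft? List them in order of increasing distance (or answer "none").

3, 5

Distances from 29.733°N, 77.137°E:
1: √((1.509·111.32)² + (0.782·96.9)²) = √(28217.91201 + 5741.97187) = 184.282 km
2: √((-0.971·111.32)² + (0.475·96.9)²) = √(11683.81993 + 2118.53076) = 117.483 km
3: √((-0.107·111.32)² + (0.671·96.9)²) = √(141.87764 + 4227.58740) = 66.102 km
4: √((1.325·111.32)² + (1.240·96.9)²) = √(21755.95500 + 14437.46434) = 190.246 km
5: √((-0.805·111.32)² + (-0.464·96.9)²) = √(8030.41808 + 2021.54547) = 100.259 km
6: √((-1.217·111.32)² + (1.815·96.9)²) = √(18353.86580 + 30931.48800) = 222.003 km
7: √((-0.341·111.32)² + (1.923·96.9)²) = √(1440.97071 + 34722.11112) = 190.166 km
8: √((-0.732·111.32)² + (0.879·96.9)²) = √(6640.00731 + 7254.79766) = 117.876 km
9: √((-1.823·111.32)² + (1.246·96.9)²) = √(41183.16621 + 14577.51976) = 236.137 km
10: √((1.309·111.32)² + (0.684·96.9)²) = √(21233.70055 + 4392.98538) = 160.083 km
Threshold 110 km: 3 (66.102 km), 5 (100.259 km) are within range.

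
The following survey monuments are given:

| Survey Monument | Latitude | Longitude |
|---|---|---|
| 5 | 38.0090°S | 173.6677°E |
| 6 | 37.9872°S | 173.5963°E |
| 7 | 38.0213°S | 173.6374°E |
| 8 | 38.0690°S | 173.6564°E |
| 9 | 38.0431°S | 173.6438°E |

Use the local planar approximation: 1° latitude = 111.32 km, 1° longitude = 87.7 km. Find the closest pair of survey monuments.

7 and 9

Pairwise distances:
7–9: 2.4908 km
5–7: 2.9893 km
8–9: 3.0877 km
5–9: 4.3362 km
6–7: 5.2347 km
7–8: 5.5653 km
5–6: 6.7156 km
5–8: 6.7523 km
6–9: 7.4884 km
6–8: 10.5214 km
Closest pair: 7–9 at 2.4908 km.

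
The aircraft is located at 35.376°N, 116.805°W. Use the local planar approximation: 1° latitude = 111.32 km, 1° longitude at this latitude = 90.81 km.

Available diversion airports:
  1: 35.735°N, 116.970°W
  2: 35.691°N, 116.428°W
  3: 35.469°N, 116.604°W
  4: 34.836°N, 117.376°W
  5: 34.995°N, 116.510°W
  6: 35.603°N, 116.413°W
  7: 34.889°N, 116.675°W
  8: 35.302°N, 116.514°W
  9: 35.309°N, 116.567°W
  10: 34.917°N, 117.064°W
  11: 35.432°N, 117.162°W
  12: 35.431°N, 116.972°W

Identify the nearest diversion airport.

12

Distances from 35.376°N, 116.805°W:
1: √((0.359·111.32)² + (-0.165·90.81)²) = √(1597.11170 + 224.50977) = 42.680 km
2: √((0.315·111.32)² + (0.377·90.81)²) = √(1229.61033 + 1172.06056) = 49.007 km
3: √((0.093·111.32)² + (0.201·90.81)²) = √(107.17964 + 333.16507) = 20.984 km
4: √((-0.540·111.32)² + (-0.571·90.81)²) = √(3613.54872 + 2688.68279) = 79.387 km
5: √((-0.381·111.32)² + (0.295·90.81)²) = √(1798.85578 + 717.64784) = 50.165 km
6: √((0.227·111.32)² + (0.392·90.81)²) = √(638.55471 + 1267.18343) = 43.655 km
7: √((-0.487·111.32)² + (0.130·90.81)²) = √(2939.03202 + 139.36511) = 55.483 km
8: √((-0.074·111.32)² + (0.291·90.81)²) = √(67.85937 + 698.31815) = 27.680 km
9: √((-0.067·111.32)² + (0.238·90.81)²) = √(55.62833 + 467.11226) = 22.864 km
10: √((-0.459·111.32)² + (-0.259·90.81)²) = √(2610.78895 + 553.18052) = 56.249 km
11: √((0.056·111.32)² + (-0.357·90.81)²) = √(38.86176 + 1051.00258) = 33.013 km
12: √((0.055·111.32)² + (-0.167·90.81)²) = √(37.48623 + 229.98541) = 16.355 km
Minimum: 12 at 16.355 km.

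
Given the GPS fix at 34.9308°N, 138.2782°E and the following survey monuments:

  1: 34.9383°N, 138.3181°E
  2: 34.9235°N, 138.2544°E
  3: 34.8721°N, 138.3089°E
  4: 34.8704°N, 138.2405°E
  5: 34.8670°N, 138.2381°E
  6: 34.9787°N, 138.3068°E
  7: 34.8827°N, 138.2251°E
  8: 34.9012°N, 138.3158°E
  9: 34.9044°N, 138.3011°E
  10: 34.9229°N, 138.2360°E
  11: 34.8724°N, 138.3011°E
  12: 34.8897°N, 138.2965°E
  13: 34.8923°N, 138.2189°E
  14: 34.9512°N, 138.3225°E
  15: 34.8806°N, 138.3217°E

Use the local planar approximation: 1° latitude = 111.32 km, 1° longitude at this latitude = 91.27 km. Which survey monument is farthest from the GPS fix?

Distances from 34.9308°N, 138.2782°E:
1: √((0.0075·111.32)² + (0.0399·91.27)²) = √(0.697058 + 13.261782) = 3.7362 km
2: √((-0.0073·111.32)² + (-0.0238·91.27)²) = √(0.660377 + 4.718566) = 2.3193 km
3: √((-0.0587·111.32)² + (0.0307·91.27)²) = √(42.699481 + 7.851142) = 7.1099 km
4: √((-0.0604·111.32)² + (-0.0377·91.27)²) = √(45.208518 + 11.839648) = 7.5530 km
5: √((-0.0638·111.32)² + (-0.0401·91.27)²) = √(50.441472 + 13.395066) = 7.9898 km
6: √((0.0479·111.32)² + (0.0286·91.27)²) = √(28.432655 + 6.813781) = 5.9369 km
7: √((-0.0481·111.32)² + (-0.0531·91.27)²) = √(28.670585 + 23.487952) = 7.2221 km
8: √((-0.0296·111.32)² + (0.0376·91.27)²) = √(10.857499 + 11.776922) = 4.7576 km
9: √((-0.0264·111.32)² + (0.0229·91.27)²) = √(8.636828 + 4.368447) = 3.6063 km
10: √((-0.0079·111.32)² + (-0.0422·91.27)²) = √(0.773394 + 14.834776) = 3.9507 km
11: √((-0.0584·111.32)² + (0.0229·91.27)²) = √(42.264145 + 4.368447) = 6.8288 km
12: √((-0.0411·111.32)² + (0.0183·91.27)²) = √(20.932931 + 2.789705) = 4.8706 km
13: √((-0.0385·111.32)² + (-0.0593·91.27)²) = √(18.368253 + 29.293110) = 6.9037 km
14: √((0.0204·111.32)² + (0.0443·91.27)²) = √(5.157114 + 16.347960) = 4.6374 km
15: √((-0.0502·111.32)² + (0.0435·91.27)²) = √(31.228695 + 15.762845) = 6.8550 km
Maximum: 5 at 7.9898 km.

5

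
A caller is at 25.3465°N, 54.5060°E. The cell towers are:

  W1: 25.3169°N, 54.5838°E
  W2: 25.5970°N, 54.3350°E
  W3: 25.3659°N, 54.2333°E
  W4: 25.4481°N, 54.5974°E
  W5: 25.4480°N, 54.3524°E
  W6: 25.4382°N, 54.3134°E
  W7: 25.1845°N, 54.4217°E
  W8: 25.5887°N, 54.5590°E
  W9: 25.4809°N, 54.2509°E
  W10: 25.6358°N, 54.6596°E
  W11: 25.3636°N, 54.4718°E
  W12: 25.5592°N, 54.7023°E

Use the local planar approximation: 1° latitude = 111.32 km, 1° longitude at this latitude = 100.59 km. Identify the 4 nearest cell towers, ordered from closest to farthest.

W11, W1, W4, W5

Distances from 25.3465°N, 54.5060°E:
W1: 8.4913 km
W2: 32.7640 km
W3: 27.5158 km
W4: 14.5756 km
W5: 19.1413 km
W6: 21.8984 km
W7: 19.9280 km
W8: 27.4837 km
W9: 29.7036 km
W10: 35.7194 km
W11: 3.9317 km
W12: 30.8307 km
Sorted: W11 (3.9317 km) < W1 (8.4913 km) < W4 (14.5756 km) < W5 (19.1413 km) < W7 (19.9280 km) < W6 (21.8984 km) < …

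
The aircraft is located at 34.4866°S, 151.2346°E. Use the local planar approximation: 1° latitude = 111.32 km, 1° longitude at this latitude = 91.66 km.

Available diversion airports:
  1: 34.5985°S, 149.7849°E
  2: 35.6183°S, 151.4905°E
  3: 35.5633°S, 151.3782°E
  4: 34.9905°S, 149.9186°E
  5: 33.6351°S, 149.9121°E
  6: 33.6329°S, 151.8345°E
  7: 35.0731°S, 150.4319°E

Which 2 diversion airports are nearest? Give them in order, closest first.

Distances from 34.4866°S, 151.2346°E:
1: √((-0.1119·111.32)² + (-1.4497·91.66)²) = √(155.169574 + 17656.962052) = 133.4621 km
2: √((-1.1317·111.32)² + (0.2559·91.66)²) = √(15871.173055 + 550.174272) = 128.1458 km
3: √((-1.0767·111.32)² + (0.1436·91.66)²) = √(14365.998655 + 173.248142) = 120.5788 km
4: √((-0.5039·111.32)² + (-1.3160·91.66)²) = √(3146.553440 + 14550.284475) = 133.0295 km
5: √((0.8515·111.32)² + (-1.3225·91.66)²) = √(8984.950729 + 14694.373254) = 153.8809 km
6: √((0.8537·111.32)² + (0.5999·91.66)²) = √(9031.439108 + 3023.551913) = 109.7952 km
7: √((-0.5865·111.32)² + (-0.8027·91.66)²) = √(4262.677025 + 5413.351552) = 98.3668 km
Sorted: 7 (98.3668 km) < 6 (109.7952 km) < 3 (120.5788 km) < 2 (128.1458 km) < …

7, 6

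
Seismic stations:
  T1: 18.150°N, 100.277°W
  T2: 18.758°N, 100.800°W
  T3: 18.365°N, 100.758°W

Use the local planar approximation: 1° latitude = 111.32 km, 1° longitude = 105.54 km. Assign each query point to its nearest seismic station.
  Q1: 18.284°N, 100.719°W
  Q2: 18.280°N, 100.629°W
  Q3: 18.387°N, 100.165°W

Q1→T3; Q2→T3; Q3→T1

Q1 at 18.284°N, 100.719°W:
  T1: √((-0.134·111.32)² + (0.442·105.54)²) = √(222.51331 + 2176.09935) = 48.976 km
  T2: √((0.474·111.32)² + (-0.081·105.54)²) = √(2784.21699 + 73.08096) = 53.454 km
  T3: √((0.081·111.32)² + (-0.039·105.54)²) = √(81.30485 + 16.94195) = 9.912 km
  → nearest: T3 (9.912 km)
Q2 at 18.280°N, 100.629°W:
  T1: √((-0.130·111.32)² + (0.352·105.54)²) = √(209.42721 + 1380.12844) = 39.869 km
  T2: √((0.478·111.32)² + (-0.171·105.54)²) = √(2831.40626 + 325.70648) = 56.188 km
  T3: √((0.085·111.32)² + (-0.129·105.54)²) = √(89.53323 + 185.35897) = 16.580 km
  → nearest: T3 (16.580 km)
Q3 at 18.387°N, 100.165°W:
  T1: √((-0.237·111.32)² + (-0.112·105.54)²) = √(696.05425 + 139.72375) = 28.910 km
  T2: √((0.371·111.32)² + (-0.635·105.54)²) = √(1705.66687 + 4491.39892) = 78.721 km
  T3: √((-0.022·111.32)² + (-0.593·105.54)²) = √(5.99780 + 3916.90976) = 62.633 km
  → nearest: T1 (28.910 km)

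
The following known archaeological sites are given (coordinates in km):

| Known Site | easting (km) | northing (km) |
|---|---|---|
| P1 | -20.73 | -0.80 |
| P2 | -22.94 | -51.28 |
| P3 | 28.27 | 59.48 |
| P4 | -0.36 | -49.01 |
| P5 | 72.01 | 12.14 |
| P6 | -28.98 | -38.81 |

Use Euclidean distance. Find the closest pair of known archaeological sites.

P2 and P6

Pairwise distances:
P1–P2: 50.53 km
P1–P3: 77.68 km
P1–P4: 52.34 km
P1–P5: 93.64 km
P1–P6: 38.90 km
P2–P3: 122.03 km
P2–P4: 22.69 km
P2–P5: 114.18 km
P2–P6: 13.86 km
P3–P4: 112.20 km
P3–P5: 64.45 km
P3–P6: 113.75 km
P4–P5: 94.75 km
P4–P6: 30.38 km
P5–P6: 113.11 km
Closest pair: P2–P6 at 13.86 km.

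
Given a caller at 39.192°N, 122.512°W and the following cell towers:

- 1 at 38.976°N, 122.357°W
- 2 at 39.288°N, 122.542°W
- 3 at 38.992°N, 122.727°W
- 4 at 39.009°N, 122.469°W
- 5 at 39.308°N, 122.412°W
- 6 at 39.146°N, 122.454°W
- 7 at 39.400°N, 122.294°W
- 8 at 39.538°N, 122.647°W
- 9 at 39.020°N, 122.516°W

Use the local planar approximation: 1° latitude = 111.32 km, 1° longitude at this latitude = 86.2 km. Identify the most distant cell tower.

8

Distances from 39.192°N, 122.512°W:
1: √((-0.216·111.32)² + (0.155·86.2)²) = √(578.16780 + 178.51632) = 27.508 km
2: √((0.096·111.32)² + (-0.030·86.2)²) = √(114.20598 + 6.68740) = 10.995 km
3: √((-0.200·111.32)² + (-0.215·86.2)²) = √(495.68570 + 343.47209) = 28.968 km
4: √((-0.183·111.32)² + (0.043·86.2)²) = √(415.00046 + 13.73888) = 20.706 km
5: √((0.116·111.32)² + (0.100·86.2)²) = √(166.74867 + 74.30440) = 15.526 km
6: √((-0.046·111.32)² + (0.058·86.2)²) = √(26.22177 + 24.99600) = 7.157 km
7: √((0.208·111.32)² + (0.218·86.2)²) = √(536.13365 + 353.12423) = 29.820 km
8: √((0.346·111.32)² + (-0.135·86.2)²) = √(1483.53772 + 135.41977) = 40.236 km
9: √((-0.172·111.32)² + (-0.004·86.2)²) = √(366.60914 + 0.11889) = 19.150 km
Maximum: 8 at 40.236 km.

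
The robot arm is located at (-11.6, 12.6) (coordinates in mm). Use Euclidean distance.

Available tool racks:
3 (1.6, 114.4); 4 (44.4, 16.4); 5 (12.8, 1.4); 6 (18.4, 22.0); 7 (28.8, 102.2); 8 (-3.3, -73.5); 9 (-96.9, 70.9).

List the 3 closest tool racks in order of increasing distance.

Distances from (-11.6, 12.6):
3: √((13.2)² + (101.8)²) = √(174.240 + 10363.240) = 102.7 mm
4: √((56.0)² + (3.8)²) = √(3136.000 + 14.440) = 56.1 mm
5: √((24.4)² + (-11.2)²) = √(595.360 + 125.440) = 26.8 mm
6: √((30.0)² + (9.4)²) = √(900.000 + 88.360) = 31.4 mm
7: √((40.4)² + (89.6)²) = √(1632.160 + 8028.160) = 98.3 mm
8: √((8.3)² + (-86.1)²) = √(68.890 + 7413.210) = 86.5 mm
9: √((-85.3)² + (58.3)²) = √(7276.090 + 3398.890) = 103.3 mm
Sorted: 5 (26.8 mm) < 6 (31.4 mm) < 4 (56.1 mm) < 8 (86.5 mm) < 7 (98.3 mm) < …

5, 6, 4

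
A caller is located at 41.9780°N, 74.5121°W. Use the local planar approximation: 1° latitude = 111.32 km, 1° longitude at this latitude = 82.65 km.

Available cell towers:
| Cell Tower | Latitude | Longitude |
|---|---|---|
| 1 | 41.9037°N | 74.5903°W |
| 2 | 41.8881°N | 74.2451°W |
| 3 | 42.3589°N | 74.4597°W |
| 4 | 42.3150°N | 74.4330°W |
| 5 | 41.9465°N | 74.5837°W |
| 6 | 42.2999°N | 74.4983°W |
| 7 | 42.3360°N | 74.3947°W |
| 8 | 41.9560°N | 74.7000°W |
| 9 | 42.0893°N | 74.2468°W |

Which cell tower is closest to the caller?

5

Distances from 41.9780°N, 74.5121°W:
1: √((-0.0743·111.32)² + (-0.0782·82.65)²) = √(68.410698 + 41.773342) = 10.4969 km
2: √((-0.0899·111.32)² + (0.2670·82.65)²) = √(100.153419 + 486.976763) = 24.2308 km
3: √((0.3809·111.32)² + (0.0524·82.65)²) = √(1797.911626 + 18.756348) = 42.6224 km
4: √((0.3370·111.32)² + (0.0791·82.65)²) = √(1407.363220 + 42.740410) = 38.0802 km
5: √((-0.0315·111.32)² + (-0.0716·82.65)²) = √(12.296103 + 35.019647) = 6.8786 km
6: √((0.3219·111.32)² + (0.0138·82.65)²) = √(1284.068963 + 1.300900) = 35.8521 km
7: √((0.3580·111.32)² + (0.1174·82.65)²) = √(1588.226539 + 94.150344) = 41.0168 km
8: √((-0.0220·111.32)² + (-0.1879·82.65)²) = √(5.997797 + 241.178881) = 15.7219 km
9: √((0.1113·111.32)² + (0.2653·82.65)²) = √(153.510018 + 480.795302) = 25.1854 km
Minimum: 5 at 6.8786 km.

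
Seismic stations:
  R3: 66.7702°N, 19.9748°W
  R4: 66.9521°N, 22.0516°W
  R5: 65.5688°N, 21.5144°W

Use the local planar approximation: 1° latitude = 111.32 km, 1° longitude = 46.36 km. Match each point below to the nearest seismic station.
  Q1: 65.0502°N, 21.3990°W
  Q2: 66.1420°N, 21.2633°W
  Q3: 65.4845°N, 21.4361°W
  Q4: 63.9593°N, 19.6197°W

Q1 at 65.0502°N, 21.3990°W:
  R3: √((1.7200·111.32)² + (1.4242·46.36)²) = √(36660.914076 + 4359.421055) = 202.5348 km
  R4: √((1.9019·111.32)² + (-0.6526·46.36)²) = √(44825.150068 + 915.336949) = 213.8703 km
  R5: √((0.5186·111.32)² + (-0.1154·46.36)²) = √(3332.816634 + 28.621901) = 57.9779 km
  → nearest: R5 (57.9779 km)
Q2 at 66.1420°N, 21.2633°W:
  R3: √((0.6282·111.32)² + (1.2885·46.36)²) = √(4890.376090 + 3568.253499) = 91.9708 km
  R4: √((0.8101·111.32)² + (-0.7883·46.36)²) = √(8132.492280 + 1335.580002) = 97.3040 km
  R5: √((-0.5732·111.32)² + (-0.2511·46.36)²) = √(4071.540497 + 135.512788) = 64.8618 km
  → nearest: R5 (64.8618 km)
Q3 at 65.4845°N, 21.4361°W:
  R3: √((1.2857·111.32)² + (1.4613·46.36)²) = √(20484.514871 + 4589.502631) = 158.3478 km
  R4: √((1.4676·111.32)² + (-0.6155·46.36)²) = √(26690.812934 + 814.222256) = 165.8464 km
  R5: √((0.0843·111.32)² + (-0.0783·46.36)²) = √(88.064636 + 13.176813) = 10.0619 km
  → nearest: R5 (10.0619 km)
Q4 at 63.9593°N, 19.6197°W:
  R3: √((2.8109·111.32)² + (-0.3551·46.36)²) = √(97912.285099 + 271.011799) = 313.3421 km
  R4: √((2.9928·111.32)² + (-2.4319·46.36)²) = √(110994.583457 + 12710.957893) = 351.7180 km
  R5: √((1.6095·111.32)² + (-1.8947·46.36)²) = √(32101.724064 + 7715.565541) = 199.5427 km
  → nearest: R5 (199.5427 km)

Q1→R5; Q2→R5; Q3→R5; Q4→R5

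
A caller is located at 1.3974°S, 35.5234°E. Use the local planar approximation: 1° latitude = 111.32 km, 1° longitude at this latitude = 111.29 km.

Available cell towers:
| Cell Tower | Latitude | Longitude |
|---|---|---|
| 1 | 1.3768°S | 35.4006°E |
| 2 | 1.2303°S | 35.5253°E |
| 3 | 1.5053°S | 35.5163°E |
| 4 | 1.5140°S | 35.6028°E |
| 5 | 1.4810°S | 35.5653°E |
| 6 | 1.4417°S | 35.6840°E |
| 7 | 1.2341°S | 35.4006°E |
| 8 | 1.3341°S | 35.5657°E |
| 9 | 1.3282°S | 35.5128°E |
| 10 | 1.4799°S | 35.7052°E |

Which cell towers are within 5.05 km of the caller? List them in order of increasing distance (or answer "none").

Distances from 1.3974°S, 35.5234°E:
1: 13.8575 km
2: 18.6028 km
3: 12.0374 km
4: 15.7022 km
5: 10.4092 km
6: 18.5410 km
7: 22.7427 km
8: 8.4744 km
9: 7.7931 km
10: 22.2193 km
Threshold 5.05 km: none within range.

none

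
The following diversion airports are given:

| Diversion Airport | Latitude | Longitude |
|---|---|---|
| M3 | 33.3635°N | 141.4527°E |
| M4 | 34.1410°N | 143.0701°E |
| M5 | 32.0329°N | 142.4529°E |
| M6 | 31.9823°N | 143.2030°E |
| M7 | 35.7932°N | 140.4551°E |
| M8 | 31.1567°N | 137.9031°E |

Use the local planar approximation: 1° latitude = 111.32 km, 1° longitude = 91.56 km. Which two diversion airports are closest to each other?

Pairwise distances:
M3–M4: √((0.7775·111.32)² + (1.6174·91.56)²) = √(7491.127532 + 21930.394571) = 171.5270 km
M3–M5: √((-1.3306·111.32)² + (1.0002·91.56)²) = √(21940.243012 + 8386.587229) = 174.1460 km
M3–M6: √((-1.3812·111.32)² + (1.7503·91.56)²) = √(23640.656607 + 25682.456050) = 222.0881 km
M3–M7: √((2.4297·111.32)² + (-0.9976·91.56)²) = √(73156.295029 + 8343.042366) = 285.4809 km
M3–M8: √((-2.2068·111.32)² + (-3.5496·91.56)²) = √(60349.315129 + 105625.894402) = 407.4006 km
M4–M5: √((-2.1081·111.32)² + (-0.6172·91.56)²) = √(55071.741717 + 3193.474133) = 241.3819 km
M4–M6: √((-2.1587·111.32)² + (0.1329·91.56)²) = √(57747.206252 + 148.068109) = 240.6144 km
M4–M7: √((1.6522·111.32)² + (-2.6150·91.56)²) = √(33827.634616 + 57326.437584) = 301.9173 km
M4–M8: √((-2.9843·111.32)² + (-5.1670·91.56)²) = √(110364.996325 + 223814.640114) = 578.0827 km
M5–M6: √((-0.0506·111.32)² + (0.7501·91.56)²) = √(31.728346 + 4716.826469) = 68.9098 km
M5–M7: √((3.7603·111.32)² + (-1.9978·91.56)²) = √(175223.110183 + 33459.202519) = 456.8176 km
M5–M8: √((-0.8762·111.32)² + (-4.5498·91.56)²) = √(9513.775369 + 173538.636454) = 427.8462 km
M6–M7: √((3.8109·111.32)² + (-2.7479·91.56)²) = √(179970.573643 + 63301.414722) = 493.2261 km
M6–M8: √((-0.8256·111.32)² + (-5.2999·91.56)²) = √(8446.674603 + 235476.145680) = 493.8854 km
M7–M8: √((-4.6365·111.32)² + (-2.5520·91.56)²) = √(266395.524034 + 54597.519000) = 566.5625 km
Closest pair: M5–M6 at 68.9098 km.

M5 and M6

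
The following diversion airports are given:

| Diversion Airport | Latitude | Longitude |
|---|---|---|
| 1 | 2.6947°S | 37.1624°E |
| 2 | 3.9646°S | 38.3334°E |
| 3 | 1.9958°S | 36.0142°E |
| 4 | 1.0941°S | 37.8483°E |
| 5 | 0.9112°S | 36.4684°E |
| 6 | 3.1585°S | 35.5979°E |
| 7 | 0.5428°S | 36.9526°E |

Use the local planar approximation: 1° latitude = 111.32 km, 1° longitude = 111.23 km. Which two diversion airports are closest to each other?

Pairwise distances:
5–7: 67.6940 km
4–7: 117.0139 km
3–5: 130.8813 km
3–6: 137.4654 km
1–3: 149.5460 km
4–5: 154.8308 km
1–6: 181.5170 km
1–2: 192.2220 km
3–7: 192.5025 km
1–4: 193.8253 km
1–5: 213.0180 km
3–4: 227.3641 km
1–7: 240.6835 km
5–6: 268.2535 km
2–6: 317.2261 km
2–4: 324.0676 km
6–7: 327.8583 km
2–3: 338.4964 km
4–6: 339.8062 km
2–5: 398.2060 km
2–7: 410.7126 km
Closest pair: 5–7 at 67.6940 km.

5 and 7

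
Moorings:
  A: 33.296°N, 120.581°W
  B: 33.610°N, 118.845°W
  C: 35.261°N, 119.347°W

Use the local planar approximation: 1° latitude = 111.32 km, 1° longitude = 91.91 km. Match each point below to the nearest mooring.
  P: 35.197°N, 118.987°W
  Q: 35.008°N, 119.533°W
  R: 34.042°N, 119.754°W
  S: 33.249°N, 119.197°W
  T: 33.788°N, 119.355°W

P at 35.197°N, 118.987°W:
  A: 257.384 km
  B: 177.146 km
  C: 33.846 km
  → nearest: C (33.846 km)
Q at 35.008°N, 119.533°W:
  A: 213.538 km
  B: 167.982 km
  C: 32.946 km
  → nearest: C (32.946 km)
R at 34.042°N, 119.754°W:
  A: 112.578 km
  B: 96.398 km
  C: 140.761 km
  → nearest: B (96.398 km)
S at 33.249°N, 119.197°W:
  A: 127.311 km
  B: 51.591 km
  C: 224.400 km
  → nearest: B (51.591 km)
T at 33.788°N, 119.355°W:
  A: 125.287 km
  B: 50.890 km
  C: 163.976 km
  → nearest: B (50.890 km)

P→C; Q→C; R→B; S→B; T→B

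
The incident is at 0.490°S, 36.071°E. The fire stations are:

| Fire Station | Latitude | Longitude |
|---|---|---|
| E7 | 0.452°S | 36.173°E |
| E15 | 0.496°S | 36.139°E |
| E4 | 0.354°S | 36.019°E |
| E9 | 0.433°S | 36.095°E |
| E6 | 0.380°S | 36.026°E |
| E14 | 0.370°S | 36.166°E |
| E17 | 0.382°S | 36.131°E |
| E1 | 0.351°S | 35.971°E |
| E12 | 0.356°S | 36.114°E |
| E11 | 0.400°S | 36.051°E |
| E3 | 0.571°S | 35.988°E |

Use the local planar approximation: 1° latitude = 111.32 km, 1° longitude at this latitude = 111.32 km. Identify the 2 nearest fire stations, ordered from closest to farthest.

E9, E15

Distances from 0.490°S, 36.071°E:
E7: 12.117 km
E15: 7.599 km
E4: 16.208 km
E9: 6.885 km
E6: 13.230 km
E14: 17.038 km
E17: 13.753 km
E1: 19.062 km
E12: 15.666 km
E11: 10.263 km
E3: 12.910 km
Sorted: E9 (6.885 km) < E15 (7.599 km) < E11 (10.263 km) < E7 (12.117 km) < …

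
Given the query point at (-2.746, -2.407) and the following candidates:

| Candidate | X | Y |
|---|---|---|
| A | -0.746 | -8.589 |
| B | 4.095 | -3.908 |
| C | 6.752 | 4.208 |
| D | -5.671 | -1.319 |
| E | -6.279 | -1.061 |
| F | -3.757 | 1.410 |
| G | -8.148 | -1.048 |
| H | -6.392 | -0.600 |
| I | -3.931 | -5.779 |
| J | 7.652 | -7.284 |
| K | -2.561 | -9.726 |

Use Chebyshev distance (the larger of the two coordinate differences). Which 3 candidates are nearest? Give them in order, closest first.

Distances from (-2.746, -2.407):
A: max(|2.000|, |-6.182|) = 6.182
B: max(|6.841|, |-1.501|) = 6.841
C: max(|9.498|, |6.615|) = 9.498
D: max(|-2.925|, |1.088|) = 2.925
E: max(|-3.533|, |1.346|) = 3.533
F: max(|-1.011|, |3.817|) = 3.817
G: max(|-5.402|, |1.359|) = 5.402
H: max(|-3.646|, |1.807|) = 3.646
I: max(|-1.185|, |-3.372|) = 3.372
J: max(|10.398|, |-4.877|) = 10.398
K: max(|0.185|, |-7.319|) = 7.319
Sorted: D (2.925) < I (3.372) < E (3.533) < H (3.646) < F (3.817) < …

D, I, E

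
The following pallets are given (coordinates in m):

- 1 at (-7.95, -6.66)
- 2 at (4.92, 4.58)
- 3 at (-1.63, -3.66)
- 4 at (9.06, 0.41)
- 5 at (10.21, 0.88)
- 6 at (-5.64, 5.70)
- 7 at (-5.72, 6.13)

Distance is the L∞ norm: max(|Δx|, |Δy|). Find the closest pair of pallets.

6 and 7

Pairwise distances:
1–2: 12.87 m
1–3: 6.32 m
1–4: 17.01 m
1–5: 18.16 m
1–6: 12.36 m
1–7: 12.79 m
2–3: 8.24 m
2–4: 4.17 m
2–5: 5.29 m
2–6: 10.56 m
2–7: 10.64 m
3–4: 10.69 m
3–5: 11.84 m
3–6: 9.36 m
3–7: 9.79 m
4–5: 1.15 m
4–6: 14.70 m
4–7: 14.78 m
5–6: 15.85 m
5–7: 15.93 m
6–7: 0.43 m
Closest pair: 6–7 at 0.43 m.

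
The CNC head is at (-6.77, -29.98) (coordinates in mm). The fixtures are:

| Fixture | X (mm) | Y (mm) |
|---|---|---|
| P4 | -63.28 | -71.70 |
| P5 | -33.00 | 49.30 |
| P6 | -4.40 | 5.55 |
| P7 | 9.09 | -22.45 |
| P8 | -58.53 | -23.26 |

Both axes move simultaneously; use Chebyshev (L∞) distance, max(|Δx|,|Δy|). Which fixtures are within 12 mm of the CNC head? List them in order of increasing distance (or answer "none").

Distances from (-6.77, -29.98):
P4: max(|-56.51|, |-41.72|) = 56.51 mm
P5: max(|-26.23|, |79.28|) = 79.28 mm
P6: max(|2.37|, |35.53|) = 35.53 mm
P7: max(|15.86|, |7.53|) = 15.86 mm
P8: max(|-51.76|, |6.72|) = 51.76 mm
Threshold 12 mm: none within range.

none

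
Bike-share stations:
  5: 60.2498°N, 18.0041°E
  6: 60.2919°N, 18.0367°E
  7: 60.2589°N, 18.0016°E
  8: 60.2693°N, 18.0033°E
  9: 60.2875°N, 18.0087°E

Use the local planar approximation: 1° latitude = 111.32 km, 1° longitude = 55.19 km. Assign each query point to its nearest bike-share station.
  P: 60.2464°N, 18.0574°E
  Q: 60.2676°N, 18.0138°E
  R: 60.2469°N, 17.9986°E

P→5; Q→8; R→5

P at 60.2464°N, 18.0574°E:
  5: √((0.0034·111.32)² + (-0.0533·55.19)²) = √(0.143253 + 8.653169) = 2.9659 km
  6: √((0.0455·111.32)² + (-0.0207·55.19)²) = √(25.654833 + 1.305153) = 5.1923 km
  7: √((0.0125·111.32)² + (-0.0558·55.19)²) = √(1.936272 + 9.483948) = 3.3794 km
  8: √((0.0229·111.32)² + (-0.0541·55.19)²) = √(6.498563 + 8.914876) = 3.9260 km
  9: √((0.0411·111.32)² + (-0.0487·55.19)²) = √(20.932931 + 7.224016) = 5.3063 km
  → nearest: 5 (2.9659 km)
Q at 60.2676°N, 18.0138°E:
  5: √((-0.0178·111.32)² + (-0.0097·55.19)²) = √(3.926326 + 0.286592) = 2.0525 km
  6: √((0.0243·111.32)² + (0.0229·55.19)²) = √(7.317436 + 1.597319) = 2.9858 km
  7: √((-0.0087·111.32)² + (-0.0122·55.19)²) = √(0.937961 + 0.453357) = 1.1795 km
  8: √((0.0017·111.32)² + (-0.0105·55.19)²) = √(0.035813 + 0.335814) = 0.6096 km
  9: √((0.0199·111.32)² + (-0.0051·55.19)²) = √(4.907412 + 0.079225) = 2.2331 km
  → nearest: 8 (0.6096 km)
R at 60.2469°N, 17.9986°E:
  5: √((0.0029·111.32)² + (0.0055·55.19)²) = √(0.104218 + 0.092140) = 0.4431 km
  6: √((0.0450·111.32)² + (0.0381·55.19)²) = √(25.094088 + 4.421511) = 5.4328 km
  7: √((0.0120·111.32)² + (0.0030·55.19)²) = √(1.784469 + 0.027413) = 1.3461 km
  8: √((0.0224·111.32)² + (0.0047·55.19)²) = √(6.217881 + 0.067285) = 2.5070 km
  9: √((0.0406·111.32)² + (0.0101·55.19)²) = √(20.426712 + 0.310716) = 4.5538 km
  → nearest: 5 (0.4431 km)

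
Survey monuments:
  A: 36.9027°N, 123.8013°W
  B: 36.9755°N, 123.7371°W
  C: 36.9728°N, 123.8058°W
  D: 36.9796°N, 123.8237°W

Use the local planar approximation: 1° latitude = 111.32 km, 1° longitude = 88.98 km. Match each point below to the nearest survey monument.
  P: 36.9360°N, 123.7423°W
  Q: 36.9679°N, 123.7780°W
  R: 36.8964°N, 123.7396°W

P at 36.9360°N, 123.7423°W:
  A: √((-0.0333·111.32)² + (-0.0590·88.98)²) = √(13.741523 + 27.560610) = 6.4267 km
  B: √((0.0395·111.32)² + (0.0052·88.98)²) = √(19.334840 + 0.214088) = 4.4214 km
  C: √((0.0368·111.32)² + (-0.0635·88.98)²) = √(16.781935 + 31.925099) = 6.9790 km
  D: √((0.0436·111.32)² + (-0.0814·88.98)²) = √(23.556967 + 52.460643) = 8.7188 km
  → nearest: B (4.4214 km)
Q at 36.9679°N, 123.7780°W:
  A: √((-0.0652·111.32)² + (-0.0233·88.98)²) = √(52.679493 + 4.298299) = 7.5484 km
  B: √((0.0076·111.32)² + (0.0409·88.98)²) = √(0.715770 + 13.244373) = 3.7363 km
  C: √((0.0049·111.32)² + (-0.0278·88.98)²) = √(0.297535 + 6.118915) = 2.5331 km
  D: √((0.0117·111.32)² + (-0.0457·88.98)²) = √(1.696360 + 16.535495) = 4.2699 km
  → nearest: C (2.5331 km)
R at 36.8964°N, 123.7396°W:
  A: √((0.0063·111.32)² + (-0.0617·88.98)²) = √(0.491844 + 30.140825) = 5.5347 km
  B: √((0.0791·111.32)² + (0.0025·88.98)²) = √(77.535280 + 0.049484) = 8.8082 km
  C: √((0.0764·111.32)² + (-0.0662·88.98)²) = √(72.332440 + 34.697708) = 10.3455 km
  D: √((0.0832·111.32)² + (-0.0841·88.98)²) = √(85.781384 + 55.998552) = 11.9071 km
  → nearest: A (5.5347 km)

P→B; Q→C; R→A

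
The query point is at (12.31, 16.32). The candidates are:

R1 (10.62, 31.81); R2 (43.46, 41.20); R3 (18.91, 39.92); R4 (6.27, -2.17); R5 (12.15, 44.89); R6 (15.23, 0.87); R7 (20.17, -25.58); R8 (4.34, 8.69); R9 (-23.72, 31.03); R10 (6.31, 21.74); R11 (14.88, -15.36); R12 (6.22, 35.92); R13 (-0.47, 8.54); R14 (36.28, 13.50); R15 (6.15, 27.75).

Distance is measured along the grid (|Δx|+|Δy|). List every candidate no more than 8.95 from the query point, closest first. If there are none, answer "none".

Distances from (12.31, 16.32):
R1: |-1.69| + |15.49| = 1.69 + 15.49 = 17.18
R2: |31.15| + |24.88| = 31.15 + 24.88 = 56.03
R3: |6.60| + |23.60| = 6.60 + 23.60 = 30.20
R4: |-6.04| + |-18.49| = 6.04 + 18.49 = 24.53
R5: |-0.16| + |28.57| = 0.16 + 28.57 = 28.73
R6: |2.92| + |-15.45| = 2.92 + 15.45 = 18.37
R7: |7.86| + |-41.90| = 7.86 + 41.90 = 49.76
R8: |-7.97| + |-7.63| = 7.97 + 7.63 = 15.60
R9: |-36.03| + |14.71| = 36.03 + 14.71 = 50.74
R10: |-6.00| + |5.42| = 6.00 + 5.42 = 11.42
R11: |2.57| + |-31.68| = 2.57 + 31.68 = 34.25
R12: |-6.09| + |19.60| = 6.09 + 19.60 = 25.69
R13: |-12.78| + |-7.78| = 12.78 + 7.78 = 20.56
R14: |23.97| + |-2.82| = 23.97 + 2.82 = 26.79
R15: |-6.16| + |11.43| = 6.16 + 11.43 = 17.59
Threshold 8.95: none within range.

none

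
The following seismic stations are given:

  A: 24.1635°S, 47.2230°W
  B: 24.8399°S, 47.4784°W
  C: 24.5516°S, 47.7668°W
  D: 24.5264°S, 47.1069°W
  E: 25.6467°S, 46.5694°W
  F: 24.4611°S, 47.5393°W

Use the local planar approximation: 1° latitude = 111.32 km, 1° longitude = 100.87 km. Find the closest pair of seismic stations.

Pairwise distances:
A–B: 79.5821 km
A–C: 69.8240 km
A–D: 42.0612 km
A–E: 177.7859 km
A–F: 45.9941 km
B–C: 43.3160 km
B–D: 51.2071 km
B–E: 128.3494 km
B–F: 42.6131 km
C–D: 66.6232 km
C–E: 171.6084 km
C–F: 25.0620 km
D–E: 135.9874 km
D–F: 44.2178 km
E–F: 164.2877 km
Closest pair: C–F at 25.0620 km.

C and F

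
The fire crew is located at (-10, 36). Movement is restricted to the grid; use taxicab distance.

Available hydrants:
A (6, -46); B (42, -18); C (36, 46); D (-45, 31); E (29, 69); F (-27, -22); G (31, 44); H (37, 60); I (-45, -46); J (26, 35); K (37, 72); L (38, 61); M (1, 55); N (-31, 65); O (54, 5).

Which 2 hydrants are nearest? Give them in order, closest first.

Distances from (-10, 36):
A: 98
B: 106
C: 56
D: 40
E: 72
F: 75
G: 49
H: 71
I: 117
J: 37
K: 83
L: 73
M: 30
N: 50
O: 95
Sorted: M (30) < J (37) < D (40) < G (49) < …

M, J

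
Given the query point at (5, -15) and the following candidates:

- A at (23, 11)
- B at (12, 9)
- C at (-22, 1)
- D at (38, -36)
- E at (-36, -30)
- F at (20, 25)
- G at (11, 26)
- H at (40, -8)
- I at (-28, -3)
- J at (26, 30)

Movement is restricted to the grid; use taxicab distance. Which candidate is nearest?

B

Distances from (5, -15):
A: 44
B: 31
C: 43
D: 54
E: 56
F: 55
G: 47
H: 42
I: 45
J: 66
Minimum: B at 31.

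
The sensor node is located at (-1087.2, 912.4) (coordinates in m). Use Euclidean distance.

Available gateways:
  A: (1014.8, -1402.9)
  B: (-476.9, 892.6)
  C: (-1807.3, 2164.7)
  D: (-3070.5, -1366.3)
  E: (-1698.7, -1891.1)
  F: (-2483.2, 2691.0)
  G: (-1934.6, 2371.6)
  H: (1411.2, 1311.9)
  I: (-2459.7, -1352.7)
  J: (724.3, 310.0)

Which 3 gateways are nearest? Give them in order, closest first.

B, C, G

Distances from (-1087.2, 912.4):
A: √((2102.0)² + (-2315.3)²) = √(4418404.000 + 5360614.090) = 3127.1 m
B: √((610.3)² + (-19.8)²) = √(372466.090 + 392.040) = 610.6 m
C: √((-720.1)² + (1252.3)²) = √(518544.010 + 1568255.290) = 1444.6 m
D: √((-1983.3)² + (-2278.7)²) = √(3933478.890 + 5192473.690) = 3020.9 m
E: √((-611.5)² + (-2803.5)²) = √(373932.250 + 7859612.250) = 2869.4 m
F: √((-1396.0)² + (1778.6)²) = √(1948816.000 + 3163417.960) = 2261.0 m
G: √((-847.4)² + (1459.2)²) = √(718086.760 + 2129264.640) = 1687.4 m
H: √((2498.4)² + (399.5)²) = √(6242002.560 + 159600.250) = 2530.1 m
I: √((-1372.5)² + (-2265.1)²) = √(1883756.250 + 5130678.010) = 2648.5 m
J: √((1811.5)² + (-602.4)²) = √(3281532.250 + 362885.760) = 1909.0 m
Sorted: B (610.6 m) < C (1444.6 m) < G (1687.4 m) < J (1909.0 m) < F (2261.0 m) < …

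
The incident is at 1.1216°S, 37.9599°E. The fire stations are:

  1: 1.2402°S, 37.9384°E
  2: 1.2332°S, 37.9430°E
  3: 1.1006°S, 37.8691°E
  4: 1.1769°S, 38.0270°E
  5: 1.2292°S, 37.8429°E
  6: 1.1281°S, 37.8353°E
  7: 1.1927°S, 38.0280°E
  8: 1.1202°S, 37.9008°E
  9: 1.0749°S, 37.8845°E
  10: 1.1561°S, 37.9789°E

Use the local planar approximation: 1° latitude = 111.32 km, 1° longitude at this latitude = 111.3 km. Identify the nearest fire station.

10

Distances from 1.1216°S, 37.9599°E:
1: √((-0.1186·111.32)² + (-0.0215·111.3)²) = √(174.307379 + 5.726210) = 13.4177 km
2: √((-0.1116·111.32)² + (-0.0169·111.3)²) = √(154.338681 + 3.538048) = 12.5649 km
3: √((0.0210·111.32)² + (-0.0908·111.3)²) = √(5.464935 + 102.132044) = 10.3729 km
4: √((-0.0553·111.32)² + (0.0671·111.3)²) = √(37.896287 + 55.774459) = 9.6784 km
5: √((-0.1076·111.32)² + (-0.1170·111.3)²) = √(143.473251 + 169.575088) = 17.6932 km
6: √((-0.0065·111.32)² + (-0.1246·111.3)²) = √(0.523568 + 192.320869) = 13.8868 km
7: √((-0.0711·111.32)² + (0.0681·111.3)²) = √(62.644882 + 57.449275) = 10.9587 km
8: √((0.0014·111.32)² + (-0.0591·111.3)²) = √(0.024289 + 43.267848) = 6.5797 km
9: √((0.0467·111.32)² + (-0.0754·111.3)²) = √(27.025899 + 70.426000) = 9.8718 km
10: √((-0.0345·111.32)² + (0.0190·111.3)²) = √(14.749747 + 4.471956) = 4.3843 km
Minimum: 10 at 4.3843 km.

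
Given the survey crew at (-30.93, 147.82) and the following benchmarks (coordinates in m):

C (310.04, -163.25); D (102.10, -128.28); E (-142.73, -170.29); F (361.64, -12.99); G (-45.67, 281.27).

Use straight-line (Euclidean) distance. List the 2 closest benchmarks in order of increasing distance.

G, D

Distances from (-30.93, 147.82):
C: 461.55 m
D: 306.48 m
E: 337.18 m
F: 424.23 m
G: 134.26 m
Sorted: G (134.26 m) < D (306.48 m) < E (337.18 m) < F (424.23 m) < …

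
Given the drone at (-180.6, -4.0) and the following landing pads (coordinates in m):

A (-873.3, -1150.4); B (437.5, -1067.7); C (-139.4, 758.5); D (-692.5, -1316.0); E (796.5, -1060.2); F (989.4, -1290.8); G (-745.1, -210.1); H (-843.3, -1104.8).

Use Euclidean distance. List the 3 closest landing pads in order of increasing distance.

Distances from (-180.6, -4.0):
A: 1339.4 m
B: 1230.2 m
C: 763.6 m
D: 1408.3 m
E: 1438.8 m
F: 1739.2 m
G: 600.9 m
H: 1284.9 m
Sorted: G (600.9 m) < C (763.6 m) < B (1230.2 m) < H (1284.9 m) < A (1339.4 m) < …

G, C, B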